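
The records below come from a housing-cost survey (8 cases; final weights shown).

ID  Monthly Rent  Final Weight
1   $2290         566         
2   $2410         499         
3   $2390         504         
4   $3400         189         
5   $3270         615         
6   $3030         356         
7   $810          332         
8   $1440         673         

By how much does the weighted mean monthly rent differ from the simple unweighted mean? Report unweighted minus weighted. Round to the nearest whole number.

57

Unweighted sum = 2290 + 2410 + 2390 + 3400 + 3270 + 3030 + 810 + 1440 = 19040
Unweighted mean = 19040 / 8 = 2380
Weighted sum = 8673660
Sum of weights = 566 + 499 + 504 + 189 + 615 + 356 + 332 + 673 = 3734
Weighted mean = 8673660 / 3734 = 2322.887
Difference (unweighted minus weighted) = 57.113016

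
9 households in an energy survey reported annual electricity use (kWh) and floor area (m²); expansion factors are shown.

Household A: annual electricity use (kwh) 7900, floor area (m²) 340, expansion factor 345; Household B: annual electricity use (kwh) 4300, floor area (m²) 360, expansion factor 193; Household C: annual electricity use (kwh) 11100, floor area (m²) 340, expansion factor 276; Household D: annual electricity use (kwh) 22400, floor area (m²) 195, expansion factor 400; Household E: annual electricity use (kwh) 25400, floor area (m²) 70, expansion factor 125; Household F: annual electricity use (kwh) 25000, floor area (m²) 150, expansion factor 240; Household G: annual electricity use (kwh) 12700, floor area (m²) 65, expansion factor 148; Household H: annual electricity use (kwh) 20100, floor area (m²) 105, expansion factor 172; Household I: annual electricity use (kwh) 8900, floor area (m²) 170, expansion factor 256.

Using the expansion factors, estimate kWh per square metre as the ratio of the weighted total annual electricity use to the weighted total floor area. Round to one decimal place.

Σ wᵢ·y = 7900×345 + 4300×193 + 11100×276 + 22400×400 + 25400×125 + 25000×240 + 12700×148 + 20100×172 + 8900×256
  = 2725500 + 829900 + 3063600 + 8960000 + 3175000 + 6000000 + 1879600 + 3457200 + 2278400 = 32369200
Σ wᵢ·x = 474570
Ratio = 32369200 / 474570 = 68.20743

68.2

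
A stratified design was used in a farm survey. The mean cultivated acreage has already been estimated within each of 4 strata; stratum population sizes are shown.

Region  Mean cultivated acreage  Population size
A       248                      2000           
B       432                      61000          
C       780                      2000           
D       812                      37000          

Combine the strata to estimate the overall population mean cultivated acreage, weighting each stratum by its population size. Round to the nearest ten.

Σ Nₕ·x̄ₕ = 248×2000 + 432×61000 + 780×2000 + 812×37000
  = 496000 + 26352000 + 1560000 + 30044000 = 58452000
Σ Nₕ = 2000 + 61000 + 2000 + 37000 = 102000
Overall mean = 58452000 / 102000 = 573.05882

570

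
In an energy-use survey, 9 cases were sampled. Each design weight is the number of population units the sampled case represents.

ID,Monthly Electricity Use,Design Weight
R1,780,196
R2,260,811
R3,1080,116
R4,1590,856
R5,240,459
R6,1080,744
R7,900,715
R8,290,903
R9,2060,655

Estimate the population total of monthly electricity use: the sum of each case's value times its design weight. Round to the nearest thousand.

5018000

Weighted total = 780×196 + 260×811 + 1080×116 + 1590×856 + 240×459 + 1080×744 + 900×715 + 290×903 + 2060×655
  = 152880 + 210860 + 125280 + 1361040 + 110160 + 803520 + 643500 + 261870 + 1349300 = 5018410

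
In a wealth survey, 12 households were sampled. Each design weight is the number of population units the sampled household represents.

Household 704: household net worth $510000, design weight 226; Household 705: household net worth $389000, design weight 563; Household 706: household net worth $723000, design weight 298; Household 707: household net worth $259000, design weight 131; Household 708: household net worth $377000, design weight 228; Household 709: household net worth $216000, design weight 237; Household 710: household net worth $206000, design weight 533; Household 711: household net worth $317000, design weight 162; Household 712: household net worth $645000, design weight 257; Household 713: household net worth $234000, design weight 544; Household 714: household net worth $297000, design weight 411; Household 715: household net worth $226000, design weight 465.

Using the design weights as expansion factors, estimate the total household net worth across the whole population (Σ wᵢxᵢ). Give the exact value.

1402168000

Weighted total = 510000×226 + 389000×563 + 723000×298 + 259000×131 + 377000×228 + 216000×237 + 206000×533 + 317000×162 + 645000×257 + 234000×544 + 297000×411 + 226000×465
  = 115260000 + 219007000 + 215454000 + 33929000 + 85956000 + 51192000 + 109798000 + 51354000 + 165765000 + 127296000 + 122067000 + 105090000 = 1402168000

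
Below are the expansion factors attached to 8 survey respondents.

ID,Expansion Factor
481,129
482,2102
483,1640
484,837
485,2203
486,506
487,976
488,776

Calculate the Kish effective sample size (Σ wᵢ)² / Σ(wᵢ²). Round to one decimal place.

Σ wᵢ = 129 + 2102 + 1640 + 837 + 2203 + 506 + 976 + 776 = 9169
Σ wᵢ² = 16641 + 4418404 + 2689600 + 700569 + 4853209 + 256036 + 952576 + 602176 = 14489211
n_eff = 9169² / 14489211 = 84070561 / 14489211 = 5.802287

5.8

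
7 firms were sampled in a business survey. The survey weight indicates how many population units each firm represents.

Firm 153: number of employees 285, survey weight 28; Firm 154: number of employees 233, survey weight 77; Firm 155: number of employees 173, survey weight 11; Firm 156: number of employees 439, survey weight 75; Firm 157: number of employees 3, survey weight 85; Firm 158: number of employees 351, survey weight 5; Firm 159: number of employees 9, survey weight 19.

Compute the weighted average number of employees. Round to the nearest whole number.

210

Weighted sum = 285×28 + 233×77 + 173×11 + 439×75 + 3×85 + 351×5 + 9×19
  = 62930
Sum of weights = 28 + 77 + 11 + 75 + 85 + 5 + 19 = 300
Weighted mean = 62930 / 300 = 209.76667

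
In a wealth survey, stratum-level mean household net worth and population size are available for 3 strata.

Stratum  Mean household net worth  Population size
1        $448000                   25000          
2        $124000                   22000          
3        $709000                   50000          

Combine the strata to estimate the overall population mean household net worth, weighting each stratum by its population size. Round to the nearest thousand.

509000

Σ Nₕ·x̄ₕ = 49378000000
Σ Nₕ = 25000 + 22000 + 50000 = 97000
Overall mean = 49378000000 / 97000 = 509051.55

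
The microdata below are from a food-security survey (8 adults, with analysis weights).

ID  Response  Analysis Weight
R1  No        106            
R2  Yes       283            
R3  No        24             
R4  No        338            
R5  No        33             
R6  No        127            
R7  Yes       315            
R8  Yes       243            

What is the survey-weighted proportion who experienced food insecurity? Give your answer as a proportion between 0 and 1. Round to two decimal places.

Sum of weights for 'Yes' = 283 + 315 + 243 = 841
Total weight = 106 + 283 + 24 + 338 + 33 + 127 + 315 + 243 = 1469
Weighted proportion = 841 / 1469 = 0.5724983

0.57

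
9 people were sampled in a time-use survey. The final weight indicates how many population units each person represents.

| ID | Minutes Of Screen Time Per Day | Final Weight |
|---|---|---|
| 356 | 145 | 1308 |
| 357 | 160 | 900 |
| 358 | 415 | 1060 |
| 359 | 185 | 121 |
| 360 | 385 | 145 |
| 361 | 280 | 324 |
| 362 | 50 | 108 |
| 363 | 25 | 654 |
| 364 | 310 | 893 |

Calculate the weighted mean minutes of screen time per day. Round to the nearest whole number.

225

Weighted sum = 145×1308 + 160×900 + 415×1060 + 185×121 + 385×145 + 280×324 + 50×108 + 25×654 + 310×893
  = 189660 + 144000 + 439900 + 22385 + 55825 + 90720 + 5400 + 16350 + 276830 = 1241070
Sum of weights = 1308 + 900 + 1060 + 121 + 145 + 324 + 108 + 654 + 893 = 5513
Weighted mean = 1241070 / 5513 = 225.117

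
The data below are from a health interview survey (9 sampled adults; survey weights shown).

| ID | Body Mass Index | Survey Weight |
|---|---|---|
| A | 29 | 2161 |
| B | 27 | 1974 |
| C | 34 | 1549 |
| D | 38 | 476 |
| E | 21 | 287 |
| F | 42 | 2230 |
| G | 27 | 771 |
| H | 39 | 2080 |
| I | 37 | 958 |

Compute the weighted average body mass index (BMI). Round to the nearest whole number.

34

Weighted sum = 29×2161 + 27×1974 + 34×1549 + 38×476 + 21×287 + 42×2230 + 27×771 + 39×2080 + 37×958
  = 423791
Sum of weights = 2161 + 1974 + 1549 + 476 + 287 + 2230 + 771 + 2080 + 958 = 12486
Weighted mean = 423791 / 12486 = 33.941294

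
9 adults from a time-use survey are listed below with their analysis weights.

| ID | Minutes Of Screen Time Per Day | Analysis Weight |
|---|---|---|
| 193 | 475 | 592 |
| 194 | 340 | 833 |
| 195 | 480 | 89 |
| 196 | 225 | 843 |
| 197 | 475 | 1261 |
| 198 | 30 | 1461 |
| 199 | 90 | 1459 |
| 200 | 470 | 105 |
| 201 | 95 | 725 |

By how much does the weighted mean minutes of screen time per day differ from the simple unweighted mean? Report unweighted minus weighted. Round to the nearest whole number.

Unweighted sum = 475 + 340 + 480 + 225 + 475 + 30 + 90 + 470 + 95 = 2680
Unweighted mean = 2680 / 9 = 297.77778
Weighted sum = 475×592 + 340×833 + 480×89 + 225×843 + 475×1261 + 30×1461 + 90×1459 + 470×105 + 95×725
  = 281200 + 283220 + 42720 + 189675 + 598975 + 43830 + 131310 + 49350 + 68875 = 1689155
Sum of weights = 592 + 833 + 89 + 843 + 1261 + 1461 + 1459 + 105 + 725 = 7368
Weighted mean = 1689155 / 7368 = 229.25556
Difference (unweighted minus weighted) = 68.522213

69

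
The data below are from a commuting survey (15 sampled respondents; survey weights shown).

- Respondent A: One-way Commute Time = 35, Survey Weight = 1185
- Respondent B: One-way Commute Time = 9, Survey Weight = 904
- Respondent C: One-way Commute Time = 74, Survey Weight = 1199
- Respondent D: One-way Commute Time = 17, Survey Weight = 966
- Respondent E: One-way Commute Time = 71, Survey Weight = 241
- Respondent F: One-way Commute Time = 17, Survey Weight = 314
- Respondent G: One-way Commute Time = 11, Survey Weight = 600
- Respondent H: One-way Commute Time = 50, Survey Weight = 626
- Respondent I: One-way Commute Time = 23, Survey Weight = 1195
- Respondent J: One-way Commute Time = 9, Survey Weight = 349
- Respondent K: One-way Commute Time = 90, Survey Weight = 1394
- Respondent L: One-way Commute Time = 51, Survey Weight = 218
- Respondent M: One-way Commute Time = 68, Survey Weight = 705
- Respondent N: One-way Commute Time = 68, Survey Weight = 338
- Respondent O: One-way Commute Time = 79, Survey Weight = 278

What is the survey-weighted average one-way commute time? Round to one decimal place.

Weighted sum = 475198
Sum of weights = 10512
Weighted mean = 475198 / 10512 = 45.205289

45.2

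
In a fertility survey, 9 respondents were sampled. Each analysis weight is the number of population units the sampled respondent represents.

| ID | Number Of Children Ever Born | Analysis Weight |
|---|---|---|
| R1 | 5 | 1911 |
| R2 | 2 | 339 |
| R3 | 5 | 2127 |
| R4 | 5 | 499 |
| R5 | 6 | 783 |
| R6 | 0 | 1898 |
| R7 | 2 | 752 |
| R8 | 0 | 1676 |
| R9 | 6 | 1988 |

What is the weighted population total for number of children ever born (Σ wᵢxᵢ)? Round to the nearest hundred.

41500

Weighted total = 5×1911 + 2×339 + 5×2127 + 5×499 + 6×783 + 0×1898 + 2×752 + 0×1676 + 6×1988
  = 9555 + 678 + 10635 + 2495 + 4698 + 0 + 1504 + 0 + 11928 = 41493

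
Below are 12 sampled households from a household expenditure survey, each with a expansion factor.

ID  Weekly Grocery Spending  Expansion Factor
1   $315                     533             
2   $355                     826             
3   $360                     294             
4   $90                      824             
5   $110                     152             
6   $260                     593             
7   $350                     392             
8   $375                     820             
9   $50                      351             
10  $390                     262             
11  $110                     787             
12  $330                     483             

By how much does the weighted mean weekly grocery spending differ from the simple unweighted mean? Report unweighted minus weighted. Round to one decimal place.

1.1

Unweighted sum = 315 + 355 + 360 + 90 + 110 + 260 + 350 + 375 + 50 + 390 + 110 + 330 = 3095
Unweighted mean = 3095 / 12 = 257.91667
Weighted sum = 315×533 + 355×826 + 360×294 + 90×824 + 110×152 + 260×593 + 350×392 + 375×820 + 50×351 + 390×262 + 110×787 + 330×483
  = 167895 + 293230 + 105840 + 74160 + 16720 + 154180 + 137200 + 307500 + 17550 + 102180 + 86570 + 159390 = 1622415
Sum of weights = 6317
Weighted mean = 1622415 / 6317 = 256.83315
Difference (unweighted minus weighted) = 1.083518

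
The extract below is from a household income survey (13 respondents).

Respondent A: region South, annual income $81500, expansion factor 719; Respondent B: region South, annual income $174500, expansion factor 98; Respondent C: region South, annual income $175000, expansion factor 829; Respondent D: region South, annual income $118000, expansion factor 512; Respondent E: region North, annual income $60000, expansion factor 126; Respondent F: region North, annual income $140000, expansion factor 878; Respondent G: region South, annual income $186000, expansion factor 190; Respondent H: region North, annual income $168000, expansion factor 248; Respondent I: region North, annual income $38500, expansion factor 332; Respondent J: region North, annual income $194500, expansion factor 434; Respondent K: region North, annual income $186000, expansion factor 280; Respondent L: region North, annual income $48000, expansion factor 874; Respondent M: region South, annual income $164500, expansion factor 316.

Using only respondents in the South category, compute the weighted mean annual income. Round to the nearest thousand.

South rows: A, B, C, D, G, M
Weighted sum = 81500×719 + 174500×98 + 175000×829 + 118000×512 + 186000×190 + 164500×316
  = 58598500 + 17101000 + 145075000 + 60416000 + 35340000 + 51982000 = 368512500
Sum of weights = 719 + 98 + 829 + 512 + 190 + 316 = 2664
Weighted mean = 368512500 / 2664 = 138330.52

138000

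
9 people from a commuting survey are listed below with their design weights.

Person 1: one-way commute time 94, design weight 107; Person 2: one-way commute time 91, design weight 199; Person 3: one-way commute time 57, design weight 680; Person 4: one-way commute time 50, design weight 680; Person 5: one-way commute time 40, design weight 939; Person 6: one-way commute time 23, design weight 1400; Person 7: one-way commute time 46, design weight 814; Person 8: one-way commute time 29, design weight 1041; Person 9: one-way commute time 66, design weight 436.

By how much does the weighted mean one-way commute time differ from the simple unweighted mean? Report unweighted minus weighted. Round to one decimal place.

12.7

Unweighted sum = 94 + 91 + 57 + 50 + 40 + 23 + 46 + 29 + 66 = 496
Unweighted mean = 496 / 9 = 55.111111
Weighted sum = 94×107 + 91×199 + 57×680 + 50×680 + 40×939 + 23×1400 + 46×814 + 29×1041 + 66×436
  = 267096
Sum of weights = 107 + 199 + 680 + 680 + 939 + 1400 + 814 + 1041 + 436 = 6296
Weighted mean = 267096 / 6296 = 42.423126
Difference (unweighted minus weighted) = 12.687985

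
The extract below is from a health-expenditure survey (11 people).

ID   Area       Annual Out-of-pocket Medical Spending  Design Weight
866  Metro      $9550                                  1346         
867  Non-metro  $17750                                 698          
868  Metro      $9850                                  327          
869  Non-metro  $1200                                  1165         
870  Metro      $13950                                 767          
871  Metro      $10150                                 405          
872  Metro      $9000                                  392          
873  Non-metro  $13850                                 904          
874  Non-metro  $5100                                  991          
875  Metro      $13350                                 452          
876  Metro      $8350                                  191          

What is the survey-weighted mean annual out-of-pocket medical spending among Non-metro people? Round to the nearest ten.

8350

Non-metro rows: 867, 869, 873, 874
Weighted sum = 17750×698 + 1200×1165 + 13850×904 + 5100×991
  = 12389500 + 1398000 + 12520400 + 5054100 = 31362000
Sum of weights = 698 + 1165 + 904 + 991 = 3758
Weighted mean = 31362000 / 3758 = 8345.3965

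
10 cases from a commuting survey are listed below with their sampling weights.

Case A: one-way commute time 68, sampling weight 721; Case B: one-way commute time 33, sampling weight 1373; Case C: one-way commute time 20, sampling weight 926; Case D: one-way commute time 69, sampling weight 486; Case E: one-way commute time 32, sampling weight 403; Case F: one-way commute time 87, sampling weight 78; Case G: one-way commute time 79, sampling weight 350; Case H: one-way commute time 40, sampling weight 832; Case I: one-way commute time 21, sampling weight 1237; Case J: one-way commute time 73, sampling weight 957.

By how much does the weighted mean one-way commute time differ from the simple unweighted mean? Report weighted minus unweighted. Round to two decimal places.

Unweighted sum = 68 + 33 + 20 + 69 + 32 + 87 + 79 + 40 + 21 + 73 = 522
Unweighted mean = 522 / 10 = 52.2
Weighted sum = 68×721 + 33×1373 + 20×926 + 69×486 + 32×403 + 87×78 + 79×350 + 40×832 + 21×1237 + 73×957
  = 49028 + 45309 + 18520 + 33534 + 12896 + 6786 + 27650 + 33280 + 25977 + 69861 = 322841
Sum of weights = 721 + 1373 + 926 + 486 + 403 + 78 + 350 + 832 + 1237 + 957 = 7363
Weighted mean = 322841 / 7363 = 43.846394
Difference (weighted minus unweighted) = -8.3536059

-8.35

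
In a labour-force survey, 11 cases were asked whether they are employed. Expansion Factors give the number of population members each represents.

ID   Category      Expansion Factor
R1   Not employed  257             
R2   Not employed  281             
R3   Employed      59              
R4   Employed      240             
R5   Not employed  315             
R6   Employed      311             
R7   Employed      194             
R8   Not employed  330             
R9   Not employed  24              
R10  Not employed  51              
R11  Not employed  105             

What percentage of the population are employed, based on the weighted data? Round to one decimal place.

Sum of weights for 'Employed' = 59 + 240 + 311 + 194 = 804
Total weight = 257 + 281 + 59 + 240 + 315 + 311 + 194 + 330 + 24 + 51 + 105 = 2167
Weighted proportion = 804 / 2167 = 0.37101984 → 37.101984%

37.1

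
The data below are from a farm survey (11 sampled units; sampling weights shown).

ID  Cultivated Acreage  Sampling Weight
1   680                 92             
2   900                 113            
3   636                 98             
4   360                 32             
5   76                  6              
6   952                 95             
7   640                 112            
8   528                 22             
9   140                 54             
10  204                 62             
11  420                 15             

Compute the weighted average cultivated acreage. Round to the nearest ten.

630

Weighted sum = 680×92 + 900×113 + 636×98 + 360×32 + 76×6 + 952×95 + 640×112 + 528×22 + 140×54 + 204×62 + 420×15
  = 62560 + 101700 + 62328 + 11520 + 456 + 90440 + 71680 + 11616 + 7560 + 12648 + 6300 = 438808
Sum of weights = 92 + 113 + 98 + 32 + 6 + 95 + 112 + 22 + 54 + 62 + 15 = 701
Weighted mean = 438808 / 701 = 625.97432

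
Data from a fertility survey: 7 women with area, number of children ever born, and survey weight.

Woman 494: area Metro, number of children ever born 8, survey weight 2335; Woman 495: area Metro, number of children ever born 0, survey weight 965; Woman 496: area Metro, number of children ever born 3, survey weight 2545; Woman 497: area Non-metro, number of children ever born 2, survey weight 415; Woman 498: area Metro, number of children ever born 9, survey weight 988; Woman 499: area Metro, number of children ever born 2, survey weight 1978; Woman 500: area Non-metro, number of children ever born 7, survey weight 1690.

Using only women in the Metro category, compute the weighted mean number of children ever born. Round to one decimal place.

4.4

Metro rows: 494, 495, 496, 498, 499
Weighted sum = 8×2335 + 0×965 + 3×2545 + 9×988 + 2×1978
  = 18680 + 0 + 7635 + 8892 + 3956 = 39163
Sum of weights = 2335 + 965 + 2545 + 988 + 1978 = 8811
Weighted mean = 39163 / 8811 = 4.4447849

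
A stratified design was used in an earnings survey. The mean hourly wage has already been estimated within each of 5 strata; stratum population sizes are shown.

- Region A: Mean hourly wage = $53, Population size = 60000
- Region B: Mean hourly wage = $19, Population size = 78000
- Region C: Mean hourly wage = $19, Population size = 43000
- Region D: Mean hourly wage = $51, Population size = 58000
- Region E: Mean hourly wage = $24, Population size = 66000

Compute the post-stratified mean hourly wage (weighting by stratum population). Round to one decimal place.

Σ Nₕ·x̄ₕ = 53×60000 + 19×78000 + 19×43000 + 51×58000 + 24×66000
  = 3180000 + 1482000 + 817000 + 2958000 + 1584000 = 10021000
Σ Nₕ = 60000 + 78000 + 43000 + 58000 + 66000 = 305000
Overall mean = 10021000 / 305000 = 32.855738

32.9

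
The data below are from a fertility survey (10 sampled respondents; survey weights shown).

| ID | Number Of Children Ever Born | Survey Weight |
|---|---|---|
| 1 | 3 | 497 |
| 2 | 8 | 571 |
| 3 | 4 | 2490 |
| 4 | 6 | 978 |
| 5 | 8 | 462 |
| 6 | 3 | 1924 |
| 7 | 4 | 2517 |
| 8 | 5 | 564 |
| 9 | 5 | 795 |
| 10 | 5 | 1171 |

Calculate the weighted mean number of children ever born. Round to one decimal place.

Weighted sum = 54073
Sum of weights = 497 + 571 + 2490 + 978 + 462 + 1924 + 2517 + 564 + 795 + 1171 = 11969
Weighted mean = 54073 / 11969 = 4.5177542

4.5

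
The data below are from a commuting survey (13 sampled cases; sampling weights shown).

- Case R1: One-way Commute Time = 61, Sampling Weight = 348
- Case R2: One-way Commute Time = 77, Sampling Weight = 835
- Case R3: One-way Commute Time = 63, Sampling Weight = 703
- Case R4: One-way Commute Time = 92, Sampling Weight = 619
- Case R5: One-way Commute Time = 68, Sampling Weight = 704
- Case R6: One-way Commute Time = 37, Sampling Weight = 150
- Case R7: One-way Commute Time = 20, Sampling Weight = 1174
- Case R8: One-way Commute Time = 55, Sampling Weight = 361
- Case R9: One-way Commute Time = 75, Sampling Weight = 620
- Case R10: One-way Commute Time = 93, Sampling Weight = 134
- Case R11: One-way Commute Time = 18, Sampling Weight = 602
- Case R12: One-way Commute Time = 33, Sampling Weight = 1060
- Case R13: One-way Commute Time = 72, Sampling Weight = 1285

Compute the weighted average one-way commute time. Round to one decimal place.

55.9

Weighted sum = 480815
Sum of weights = 8595
Weighted mean = 480815 / 8595 = 55.941245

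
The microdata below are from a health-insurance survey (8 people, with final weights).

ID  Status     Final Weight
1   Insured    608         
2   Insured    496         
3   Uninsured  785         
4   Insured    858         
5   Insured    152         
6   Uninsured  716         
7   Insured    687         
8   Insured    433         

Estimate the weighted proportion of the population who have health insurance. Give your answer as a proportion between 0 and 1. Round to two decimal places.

0.68

Sum of weights for 'Insured' = 608 + 496 + 858 + 152 + 687 + 433 = 3234
Total weight = 608 + 496 + 785 + 858 + 152 + 716 + 687 + 433 = 4735
Weighted proportion = 3234 / 4735 = 0.68299894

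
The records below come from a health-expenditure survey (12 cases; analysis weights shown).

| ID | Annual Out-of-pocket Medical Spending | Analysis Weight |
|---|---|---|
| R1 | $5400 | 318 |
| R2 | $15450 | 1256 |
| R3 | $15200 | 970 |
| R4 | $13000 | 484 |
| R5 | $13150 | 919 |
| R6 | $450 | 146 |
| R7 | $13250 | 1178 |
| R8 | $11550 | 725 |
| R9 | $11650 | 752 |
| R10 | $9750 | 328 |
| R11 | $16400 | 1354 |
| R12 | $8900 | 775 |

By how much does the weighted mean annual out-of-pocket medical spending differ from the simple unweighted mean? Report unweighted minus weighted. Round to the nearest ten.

-1790

Unweighted sum = 5400 + 15450 + 15200 + 13000 + 13150 + 450 + 13250 + 11550 + 11650 + 9750 + 16400 + 8900 = 134150
Unweighted mean = 134150 / 12 = 11179.167
Weighted sum = 5400×318 + 15450×1256 + 15200×970 + 13000×484 + 13150×919 + 450×146 + 13250×1178 + 11550×725 + 11650×752 + 9750×328 + 16400×1354 + 8900×775
  = 1717200 + 19405200 + 14744000 + 6292000 + 12084850 + 65700 + 15608500 + 8373750 + 8760800 + 3198000 + 22205600 + 6897500 = 119353100
Sum of weights = 318 + 1256 + 970 + 484 + 919 + 146 + 1178 + 725 + 752 + 328 + 1354 + 775 = 9205
Weighted mean = 119353100 / 9205 = 12966.116
Difference (unweighted minus weighted) = -1786.9496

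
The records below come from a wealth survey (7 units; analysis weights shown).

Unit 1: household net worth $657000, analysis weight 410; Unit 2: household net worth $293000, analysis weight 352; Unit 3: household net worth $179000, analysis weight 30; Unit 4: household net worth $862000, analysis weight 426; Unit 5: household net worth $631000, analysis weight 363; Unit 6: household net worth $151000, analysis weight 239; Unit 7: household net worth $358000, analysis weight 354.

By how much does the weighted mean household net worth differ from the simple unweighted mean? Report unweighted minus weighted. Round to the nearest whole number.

Unweighted sum = 3131000
Unweighted mean = 3131000 / 7 = 447285.71
Weighted sum = 657000×410 + 293000×352 + 179000×30 + 862000×426 + 631000×363 + 151000×239 + 358000×354
  = 269370000 + 103136000 + 5370000 + 367212000 + 229053000 + 36089000 + 126732000 = 1136962000
Sum of weights = 410 + 352 + 30 + 426 + 363 + 239 + 354 = 2174
Weighted mean = 1136962000 / 2174 = 522981.6
Difference (unweighted minus weighted) = -75695.886

-75696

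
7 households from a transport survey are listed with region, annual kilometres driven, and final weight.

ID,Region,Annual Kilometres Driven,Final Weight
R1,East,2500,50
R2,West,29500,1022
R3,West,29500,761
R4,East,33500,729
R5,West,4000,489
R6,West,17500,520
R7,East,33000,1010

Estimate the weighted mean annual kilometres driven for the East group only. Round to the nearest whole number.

East rows: R1, R4, R7
Weighted sum = 2500×50 + 33500×729 + 33000×1010
  = 57876500
Sum of weights = 1789
Weighted mean = 57876500 / 1789 = 32351.314

32351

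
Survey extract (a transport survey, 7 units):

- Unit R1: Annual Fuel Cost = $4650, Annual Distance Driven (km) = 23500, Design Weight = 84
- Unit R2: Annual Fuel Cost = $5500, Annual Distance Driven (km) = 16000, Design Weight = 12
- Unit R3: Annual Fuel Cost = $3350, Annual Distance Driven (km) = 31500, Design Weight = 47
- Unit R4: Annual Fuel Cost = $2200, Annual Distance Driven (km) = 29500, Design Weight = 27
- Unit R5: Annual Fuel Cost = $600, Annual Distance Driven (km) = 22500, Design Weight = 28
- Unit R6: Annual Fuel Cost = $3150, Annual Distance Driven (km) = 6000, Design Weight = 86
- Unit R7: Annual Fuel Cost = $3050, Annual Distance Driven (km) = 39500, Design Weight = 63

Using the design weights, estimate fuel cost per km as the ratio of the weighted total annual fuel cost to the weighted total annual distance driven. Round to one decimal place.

0.1

Σ wᵢ·y = 4650×84 + 5500×12 + 3350×47 + 2200×27 + 600×28 + 3150×86 + 3050×63
  = 390600 + 66000 + 157450 + 59400 + 16800 + 270900 + 192150 = 1153300
Σ wᵢ·x = 23500×84 + 16000×12 + 31500×47 + 29500×27 + 22500×28 + 6000×86 + 39500×63
  = 1974000 + 192000 + 1480500 + 796500 + 630000 + 516000 + 2488500 = 8077500
Ratio = 1153300 / 8077500 = 0.14277933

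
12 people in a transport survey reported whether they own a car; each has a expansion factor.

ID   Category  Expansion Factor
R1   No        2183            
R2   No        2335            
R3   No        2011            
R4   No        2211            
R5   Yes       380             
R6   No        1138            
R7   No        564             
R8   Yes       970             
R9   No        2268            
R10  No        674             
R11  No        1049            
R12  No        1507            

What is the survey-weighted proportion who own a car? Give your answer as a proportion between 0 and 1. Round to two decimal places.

Sum of weights for 'Yes' = 380 + 970 = 1350
Total weight = 2183 + 2335 + 2011 + 2211 + 380 + 1138 + 564 + 970 + 2268 + 674 + 1049 + 1507 = 17290
Weighted proportion = 1350 / 17290 = 0.078079815

0.08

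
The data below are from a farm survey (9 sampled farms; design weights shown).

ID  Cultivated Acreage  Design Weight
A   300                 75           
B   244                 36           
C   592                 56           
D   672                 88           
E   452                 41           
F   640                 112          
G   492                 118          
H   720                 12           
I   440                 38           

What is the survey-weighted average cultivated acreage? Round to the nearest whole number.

516

Weighted sum = 300×75 + 244×36 + 592×56 + 672×88 + 452×41 + 640×112 + 492×118 + 720×12 + 440×38
  = 22500 + 8784 + 33152 + 59136 + 18532 + 71680 + 58056 + 8640 + 16720 = 297200
Sum of weights = 75 + 36 + 56 + 88 + 41 + 112 + 118 + 12 + 38 = 576
Weighted mean = 297200 / 576 = 515.97222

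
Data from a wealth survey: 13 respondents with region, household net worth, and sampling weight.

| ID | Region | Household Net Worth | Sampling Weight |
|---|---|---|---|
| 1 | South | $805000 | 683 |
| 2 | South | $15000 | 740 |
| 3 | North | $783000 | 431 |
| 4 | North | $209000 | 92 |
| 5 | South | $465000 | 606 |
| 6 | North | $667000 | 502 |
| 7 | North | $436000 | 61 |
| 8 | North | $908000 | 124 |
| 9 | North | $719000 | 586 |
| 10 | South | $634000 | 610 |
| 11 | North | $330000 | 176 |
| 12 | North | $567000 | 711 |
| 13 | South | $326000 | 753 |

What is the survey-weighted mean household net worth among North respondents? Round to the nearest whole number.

North rows: 3, 4, 6, 7, 8, 9, 11, 12
Weighted sum = 1713274000
Sum of weights = 431 + 92 + 502 + 61 + 124 + 586 + 176 + 711 = 2683
Weighted mean = 1713274000 / 2683 = 638566.53

638567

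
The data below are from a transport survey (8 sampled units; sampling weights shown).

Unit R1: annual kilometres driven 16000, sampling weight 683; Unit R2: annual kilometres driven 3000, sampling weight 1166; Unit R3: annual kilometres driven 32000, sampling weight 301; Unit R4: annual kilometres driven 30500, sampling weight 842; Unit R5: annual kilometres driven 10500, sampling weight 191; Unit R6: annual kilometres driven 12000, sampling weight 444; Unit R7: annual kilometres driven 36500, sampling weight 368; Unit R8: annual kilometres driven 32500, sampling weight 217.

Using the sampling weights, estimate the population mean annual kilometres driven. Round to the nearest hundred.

18400

Weighted sum = 16000×683 + 3000×1166 + 32000×301 + 30500×842 + 10500×191 + 12000×444 + 36500×368 + 32500×217
  = 10928000 + 3498000 + 9632000 + 25681000 + 2005500 + 5328000 + 13432000 + 7052500 = 77557000
Sum of weights = 683 + 1166 + 301 + 842 + 191 + 444 + 368 + 217 = 4212
Weighted mean = 77557000 / 4212 = 18413.343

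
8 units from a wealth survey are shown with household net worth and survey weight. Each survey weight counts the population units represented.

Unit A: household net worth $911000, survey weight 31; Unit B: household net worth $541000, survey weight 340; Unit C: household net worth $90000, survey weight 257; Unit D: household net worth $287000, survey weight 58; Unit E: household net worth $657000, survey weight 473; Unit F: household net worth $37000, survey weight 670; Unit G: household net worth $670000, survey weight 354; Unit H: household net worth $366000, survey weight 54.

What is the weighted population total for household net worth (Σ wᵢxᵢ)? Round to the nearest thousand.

844452000

Weighted total = 911000×31 + 541000×340 + 90000×257 + 287000×58 + 657000×473 + 37000×670 + 670000×354 + 366000×54
  = 844452000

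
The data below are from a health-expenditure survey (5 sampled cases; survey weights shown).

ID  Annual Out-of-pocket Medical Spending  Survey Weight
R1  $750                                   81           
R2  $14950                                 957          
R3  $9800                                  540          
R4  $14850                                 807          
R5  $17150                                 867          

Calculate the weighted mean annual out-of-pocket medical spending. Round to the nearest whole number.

Weighted sum = 750×81 + 14950×957 + 9800×540 + 14850×807 + 17150×867
  = 60750 + 14307150 + 5292000 + 11983950 + 14869050 = 46512900
Sum of weights = 81 + 957 + 540 + 807 + 867 = 3252
Weighted mean = 46512900 / 3252 = 14302.86

14303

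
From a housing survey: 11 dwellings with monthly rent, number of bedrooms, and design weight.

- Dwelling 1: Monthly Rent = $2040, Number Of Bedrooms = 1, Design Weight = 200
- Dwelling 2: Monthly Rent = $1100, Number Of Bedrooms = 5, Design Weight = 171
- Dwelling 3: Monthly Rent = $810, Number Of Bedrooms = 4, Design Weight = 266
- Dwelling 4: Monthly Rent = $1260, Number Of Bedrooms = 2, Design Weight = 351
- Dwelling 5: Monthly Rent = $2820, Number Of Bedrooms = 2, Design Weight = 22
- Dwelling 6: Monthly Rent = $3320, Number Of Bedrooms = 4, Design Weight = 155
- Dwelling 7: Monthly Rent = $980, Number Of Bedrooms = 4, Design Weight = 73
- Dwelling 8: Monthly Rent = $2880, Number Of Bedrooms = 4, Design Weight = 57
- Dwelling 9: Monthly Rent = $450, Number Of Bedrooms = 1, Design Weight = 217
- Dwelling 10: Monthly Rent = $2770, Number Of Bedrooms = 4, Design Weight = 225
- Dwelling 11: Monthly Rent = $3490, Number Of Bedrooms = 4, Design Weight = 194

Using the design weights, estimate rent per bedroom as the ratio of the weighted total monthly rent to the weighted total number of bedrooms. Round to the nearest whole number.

587

Σ wᵢ·y = 2040×200 + 1100×171 + 810×266 + 1260×351 + 2820×22 + 3320×155 + 980×73 + 2880×57 + 450×217 + 2770×225 + 3490×194
  = 408000 + 188100 + 215460 + 442260 + 62040 + 514600 + 71540 + 164160 + 97650 + 623250 + 677060 = 3464120
Σ wᵢ·x = 1×200 + 5×171 + 4×266 + 2×351 + 2×22 + 4×155 + 4×73 + 4×57 + 1×217 + 4×225 + 4×194
  = 5898
Ratio = 3464120 / 5898 = 587.33808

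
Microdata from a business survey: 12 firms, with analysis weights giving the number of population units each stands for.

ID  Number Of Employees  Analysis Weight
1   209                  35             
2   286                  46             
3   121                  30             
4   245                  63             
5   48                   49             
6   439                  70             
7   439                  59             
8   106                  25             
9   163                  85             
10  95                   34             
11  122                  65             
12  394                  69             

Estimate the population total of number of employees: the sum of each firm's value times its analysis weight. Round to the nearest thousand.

153000

Weighted total = 209×35 + 286×46 + 121×30 + 245×63 + 48×49 + 439×70 + 439×59 + 106×25 + 163×85 + 95×34 + 122×65 + 394×69
  = 153370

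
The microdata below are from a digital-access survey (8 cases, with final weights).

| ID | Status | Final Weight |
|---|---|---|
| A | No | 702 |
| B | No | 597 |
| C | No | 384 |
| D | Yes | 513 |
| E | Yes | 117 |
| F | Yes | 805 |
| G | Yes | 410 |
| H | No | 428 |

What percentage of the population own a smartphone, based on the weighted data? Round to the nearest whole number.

Sum of weights for 'Yes' = 513 + 117 + 805 + 410 = 1845
Total weight = 702 + 597 + 384 + 513 + 117 + 805 + 410 + 428 = 3956
Weighted proportion = 1845 / 3956 = 0.46638018 → 46.638018%

47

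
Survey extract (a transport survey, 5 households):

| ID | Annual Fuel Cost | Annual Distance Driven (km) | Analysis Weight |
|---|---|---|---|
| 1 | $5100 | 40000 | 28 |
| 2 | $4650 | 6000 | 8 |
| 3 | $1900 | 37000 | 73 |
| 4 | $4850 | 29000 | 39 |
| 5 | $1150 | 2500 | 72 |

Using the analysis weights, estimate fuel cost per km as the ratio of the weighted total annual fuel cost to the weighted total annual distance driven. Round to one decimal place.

0.1

Σ wᵢ·y = 5100×28 + 4650×8 + 1900×73 + 4850×39 + 1150×72
  = 142800 + 37200 + 138700 + 189150 + 82800 = 590650
Σ wᵢ·x = 40000×28 + 6000×8 + 37000×73 + 29000×39 + 2500×72
  = 5180000
Ratio = 590650 / 5180000 = 0.1140251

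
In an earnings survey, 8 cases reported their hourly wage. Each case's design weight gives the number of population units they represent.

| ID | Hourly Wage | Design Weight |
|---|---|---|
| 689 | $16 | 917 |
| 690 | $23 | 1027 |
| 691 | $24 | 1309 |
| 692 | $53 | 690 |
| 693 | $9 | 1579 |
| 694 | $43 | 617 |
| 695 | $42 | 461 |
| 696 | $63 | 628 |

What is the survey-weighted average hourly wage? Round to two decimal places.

Weighted sum = 16×917 + 23×1027 + 24×1309 + 53×690 + 9×1579 + 43×617 + 42×461 + 63×628
  = 205947
Sum of weights = 917 + 1027 + 1309 + 690 + 1579 + 617 + 461 + 628 = 7228
Weighted mean = 205947 / 7228 = 28.492944

28.49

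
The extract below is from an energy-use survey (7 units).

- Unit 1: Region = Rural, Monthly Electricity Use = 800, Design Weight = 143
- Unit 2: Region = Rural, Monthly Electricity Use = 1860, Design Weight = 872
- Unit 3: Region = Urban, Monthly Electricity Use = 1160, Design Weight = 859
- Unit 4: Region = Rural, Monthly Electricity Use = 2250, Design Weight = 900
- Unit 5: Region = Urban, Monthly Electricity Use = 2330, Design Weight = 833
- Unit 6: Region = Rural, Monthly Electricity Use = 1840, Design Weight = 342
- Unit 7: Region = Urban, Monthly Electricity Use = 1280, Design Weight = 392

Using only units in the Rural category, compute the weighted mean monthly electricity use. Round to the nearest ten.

Rural rows: 1, 2, 4, 6
Weighted sum = 800×143 + 1860×872 + 2250×900 + 1840×342
  = 114400 + 1621920 + 2025000 + 629280 = 4390600
Sum of weights = 143 + 872 + 900 + 342 = 2257
Weighted mean = 4390600 / 2257 = 1945.3257

1950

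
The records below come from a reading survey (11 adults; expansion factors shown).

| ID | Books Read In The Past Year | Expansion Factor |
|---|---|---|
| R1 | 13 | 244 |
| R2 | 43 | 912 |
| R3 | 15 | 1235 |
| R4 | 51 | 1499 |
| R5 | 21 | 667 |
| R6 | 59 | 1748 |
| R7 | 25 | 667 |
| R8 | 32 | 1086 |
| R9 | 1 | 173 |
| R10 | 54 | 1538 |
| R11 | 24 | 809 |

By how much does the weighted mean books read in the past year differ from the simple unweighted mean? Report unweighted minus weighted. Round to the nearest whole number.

-8

Unweighted sum = 13 + 43 + 15 + 51 + 21 + 59 + 25 + 32 + 1 + 54 + 24 = 338
Unweighted mean = 338 / 11 = 30.727273
Weighted sum = 13×244 + 43×912 + 15×1235 + 51×1499 + 21×667 + 59×1748 + 25×667 + 32×1086 + 1×173 + 54×1538 + 24×809
  = 3172 + 39216 + 18525 + 76449 + 14007 + 103132 + 16675 + 34752 + 173 + 83052 + 19416 = 408569
Sum of weights = 244 + 912 + 1235 + 1499 + 667 + 1748 + 667 + 1086 + 173 + 1538 + 809 = 10578
Weighted mean = 408569 / 10578 = 38.624409
Difference (unweighted minus weighted) = -7.8971364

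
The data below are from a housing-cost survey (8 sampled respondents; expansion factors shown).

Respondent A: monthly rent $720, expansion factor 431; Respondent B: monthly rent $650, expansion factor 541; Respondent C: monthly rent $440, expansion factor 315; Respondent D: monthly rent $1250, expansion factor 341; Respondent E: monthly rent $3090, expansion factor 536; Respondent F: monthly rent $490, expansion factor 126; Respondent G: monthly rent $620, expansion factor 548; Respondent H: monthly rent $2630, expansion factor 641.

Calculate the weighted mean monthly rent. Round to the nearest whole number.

Weighted sum = 720×431 + 650×541 + 440×315 + 1250×341 + 3090×536 + 490×126 + 620×548 + 2630×641
  = 4970390
Sum of weights = 431 + 541 + 315 + 341 + 536 + 126 + 548 + 641 = 3479
Weighted mean = 4970390 / 3479 = 1428.6835

1429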